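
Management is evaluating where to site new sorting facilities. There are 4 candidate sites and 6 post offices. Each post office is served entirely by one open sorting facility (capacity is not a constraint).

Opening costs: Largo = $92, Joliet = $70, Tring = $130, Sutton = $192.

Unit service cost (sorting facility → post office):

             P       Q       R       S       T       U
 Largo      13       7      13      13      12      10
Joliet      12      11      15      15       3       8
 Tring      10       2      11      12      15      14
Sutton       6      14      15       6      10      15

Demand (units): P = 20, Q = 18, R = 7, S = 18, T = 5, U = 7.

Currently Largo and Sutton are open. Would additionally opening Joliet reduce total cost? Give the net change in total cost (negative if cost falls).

Current service cost with {Largo, Sutton}: 565.
Adding Joliet: each post office re-picks its cheapest; new service cost 516, saving 49.
Extra fixed cost: 70. Net change = 70 − 49 = 21.
(Totals: 849 → 870.)

No — net change +21 (cost rises by 21).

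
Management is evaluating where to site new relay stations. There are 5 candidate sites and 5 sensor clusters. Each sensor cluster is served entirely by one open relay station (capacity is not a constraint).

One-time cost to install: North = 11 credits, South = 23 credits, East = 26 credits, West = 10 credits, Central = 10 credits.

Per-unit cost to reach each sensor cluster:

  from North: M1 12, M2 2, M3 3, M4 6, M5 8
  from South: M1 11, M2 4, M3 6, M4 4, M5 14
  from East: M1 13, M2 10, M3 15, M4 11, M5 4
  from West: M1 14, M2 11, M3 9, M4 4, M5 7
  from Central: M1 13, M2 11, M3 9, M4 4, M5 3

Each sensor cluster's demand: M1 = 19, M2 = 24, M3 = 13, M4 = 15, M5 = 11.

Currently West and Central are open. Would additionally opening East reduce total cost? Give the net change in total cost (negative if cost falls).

Current service cost with {West, Central}: 721.
Adding East: each sensor cluster re-picks its cheapest; new service cost 697, saving 24.
Extra fixed cost: 26. Net change = 26 − 24 = 2.
(Totals: 741 → 743.)

No — net change +2 (cost rises by 2).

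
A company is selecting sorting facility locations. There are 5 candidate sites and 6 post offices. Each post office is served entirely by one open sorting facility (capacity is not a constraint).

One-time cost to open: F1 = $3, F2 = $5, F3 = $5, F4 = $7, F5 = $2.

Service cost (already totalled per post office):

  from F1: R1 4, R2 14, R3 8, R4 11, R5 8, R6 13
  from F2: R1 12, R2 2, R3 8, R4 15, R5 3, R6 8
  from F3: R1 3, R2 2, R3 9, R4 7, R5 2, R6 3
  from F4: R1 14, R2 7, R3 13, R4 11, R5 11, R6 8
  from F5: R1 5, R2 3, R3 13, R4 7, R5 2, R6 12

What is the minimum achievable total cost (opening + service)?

Minimum total cost: 31

For any fixed open set, each post office goes to its cheapest open site; total = fixed + service.
{F3}: R1→F3 3, R2→F3 2, R3→F3 9, R4→F3 7, R5→F3 2, R6→F3 3. Service 26; fixed 5; total 31.
{F1, F3}: service 25 + fixed 8 = 33
{F3, F5}: service 26 + fixed 7 = 33
{F1, F2, F3, F4, F5}: service 25 + fixed 22 = 47
No other subset beats 31.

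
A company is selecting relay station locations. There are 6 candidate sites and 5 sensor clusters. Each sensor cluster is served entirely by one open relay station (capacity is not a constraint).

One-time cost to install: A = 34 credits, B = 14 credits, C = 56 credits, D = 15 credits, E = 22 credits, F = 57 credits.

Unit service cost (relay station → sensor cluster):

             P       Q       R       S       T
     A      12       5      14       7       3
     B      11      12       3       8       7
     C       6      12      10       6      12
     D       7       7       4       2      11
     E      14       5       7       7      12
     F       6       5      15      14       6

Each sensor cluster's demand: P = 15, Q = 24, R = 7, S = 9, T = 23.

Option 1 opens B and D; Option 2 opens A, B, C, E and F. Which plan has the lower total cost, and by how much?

Option 1: {B, D}: P→D 7·15=105, Q→D 7·24=168, R→B 3·7=21, S→D 2·9=18, T→B 7·23=161. Service 473; fixed 29; total 502.
Option 2: {A, B, C, E, F}: P→C 6·15=90, Q→A 5·24=120, R→B 3·7=21, S→C 6·9=54, T→A 3·23=69. Service 354; fixed 183; total 537.
Difference: |502 − 537| = 35.

Option 1 is cheaper by 35.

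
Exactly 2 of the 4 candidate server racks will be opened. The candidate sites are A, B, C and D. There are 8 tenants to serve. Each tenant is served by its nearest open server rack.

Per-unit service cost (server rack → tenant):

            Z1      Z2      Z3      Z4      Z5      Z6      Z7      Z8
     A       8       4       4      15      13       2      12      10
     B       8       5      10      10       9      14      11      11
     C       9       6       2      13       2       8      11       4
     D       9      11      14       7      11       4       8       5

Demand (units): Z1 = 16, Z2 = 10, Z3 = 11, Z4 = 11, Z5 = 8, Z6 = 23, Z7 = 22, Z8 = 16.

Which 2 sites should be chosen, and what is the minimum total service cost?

With exactly 2 open, each tenant uses its cheapest among the chosen.
{C, D}: Z1→C 9·16=144, Z2→C 6·10=60, Z3→C 2·11=22, Z4→D 7·11=77, Z5→C 2·8=16, Z6→D 4·23=92, Z7→D 8·22=176, Z8→C 4·16=64. Service cost 651.
{A, D}: service cost 679
{A, C}: service cost 701
Among all 6 size-2 choices, {C, D} is lowest.

Choose C and D; total service cost 651.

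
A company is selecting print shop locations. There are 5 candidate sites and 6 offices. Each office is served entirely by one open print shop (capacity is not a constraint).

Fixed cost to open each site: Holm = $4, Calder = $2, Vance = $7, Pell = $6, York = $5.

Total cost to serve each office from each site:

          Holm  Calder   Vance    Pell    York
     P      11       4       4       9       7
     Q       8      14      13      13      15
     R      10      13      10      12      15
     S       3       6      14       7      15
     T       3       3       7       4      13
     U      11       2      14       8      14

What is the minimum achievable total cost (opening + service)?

For any fixed open set, each office goes to its cheapest open site; total = fixed + service.
{Holm, Calder}: P→Calder 4, Q→Holm 8, R→Holm 10, S→Holm 3, T→Holm 3, U→Calder 2. Service 30; fixed 6; total 36.
{Holm, Calder, York}: service 30 + fixed 11 = 41
{Holm, Calder, Pell}: P→Calder 4, Q→Holm 8, R→Holm 10, S→Holm 3, T→Holm 3, U→Calder 2. Service 30; fixed 12; total 42.
{Holm, Calder, Vance, Pell, York}: service 30 + fixed 24 = 54
No other subset beats 36.

Minimum total cost: 36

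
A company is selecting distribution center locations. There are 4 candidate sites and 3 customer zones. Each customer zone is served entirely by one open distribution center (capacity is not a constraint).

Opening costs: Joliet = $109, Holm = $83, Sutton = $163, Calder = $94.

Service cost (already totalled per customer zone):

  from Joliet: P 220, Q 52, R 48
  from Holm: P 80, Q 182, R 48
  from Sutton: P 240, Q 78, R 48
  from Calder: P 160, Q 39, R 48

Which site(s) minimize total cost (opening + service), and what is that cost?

Open Calder only; minimum total cost 341.

For any fixed open set, each customer zone goes to its cheapest open site; total = fixed + service.
{Calder}: P→Calder 160, Q→Calder 39, R→Calder 48. Service 247; fixed 94; total 341.
{Holm, Calder}: P→Holm 80, Q→Calder 39, R→Holm 48. Service 167; fixed 177; total 344.
{Joliet, Holm}: P→Holm 80, Q→Joliet 52, R→Joliet 48. Service 180; fixed 192; total 372.
{Joliet, Holm, Sutton, Calder}: service 167 + fixed 449 = 616
No other subset beats 341.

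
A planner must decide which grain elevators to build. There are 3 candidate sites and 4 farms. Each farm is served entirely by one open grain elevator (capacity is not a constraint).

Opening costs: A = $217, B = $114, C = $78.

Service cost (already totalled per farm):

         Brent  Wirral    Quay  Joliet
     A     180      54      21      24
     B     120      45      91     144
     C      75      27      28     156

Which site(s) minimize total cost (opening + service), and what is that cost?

Open C only; minimum total cost 364.

For any fixed open set, each farm goes to its cheapest open site; total = fixed + service.
{C}: Brent→C 75, Wirral→C 27, Quay→C 28, Joliet→C 156. Service 286; fixed 78; total 364.
{A, C}: service 147 + fixed 295 = 442
{B, C}: service 274 + fixed 192 = 466
{A, B, C}: service 147 + fixed 409 = 556
No other subset beats 364.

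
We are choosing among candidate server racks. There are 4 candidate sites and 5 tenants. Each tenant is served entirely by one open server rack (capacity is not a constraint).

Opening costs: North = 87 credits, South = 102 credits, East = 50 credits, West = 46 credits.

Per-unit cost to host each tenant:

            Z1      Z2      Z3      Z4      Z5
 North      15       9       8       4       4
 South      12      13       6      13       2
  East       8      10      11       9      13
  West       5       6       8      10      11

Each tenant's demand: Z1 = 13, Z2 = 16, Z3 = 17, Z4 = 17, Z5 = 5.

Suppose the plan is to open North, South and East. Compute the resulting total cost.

Total cost: 667

Each tenant is assigned to its cheapest site among the open ones.
{North, South, East}: Z1→East 8·13=104, Z2→North 9·16=144, Z3→South 6·17=102, Z4→North 4·17=68, Z5→South 2·5=10. Service 428; fixed 239; total 667.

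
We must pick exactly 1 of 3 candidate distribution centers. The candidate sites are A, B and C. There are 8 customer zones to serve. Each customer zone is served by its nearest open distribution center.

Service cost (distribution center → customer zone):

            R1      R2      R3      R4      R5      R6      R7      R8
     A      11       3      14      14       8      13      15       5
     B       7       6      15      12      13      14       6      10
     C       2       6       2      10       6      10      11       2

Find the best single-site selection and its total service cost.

With exactly 1 open, each customer zone uses its cheapest among the chosen.
{C}: R1→C 2, R2→C 6, R3→C 2, R4→C 10, R5→C 6, R6→C 10, R7→C 11, R8→C 2. Service cost 49.
{A}: service cost 83
{B}: service cost 83
Among all 3 size-1 choices, {C} is lowest.

Choose C only; total service cost 49.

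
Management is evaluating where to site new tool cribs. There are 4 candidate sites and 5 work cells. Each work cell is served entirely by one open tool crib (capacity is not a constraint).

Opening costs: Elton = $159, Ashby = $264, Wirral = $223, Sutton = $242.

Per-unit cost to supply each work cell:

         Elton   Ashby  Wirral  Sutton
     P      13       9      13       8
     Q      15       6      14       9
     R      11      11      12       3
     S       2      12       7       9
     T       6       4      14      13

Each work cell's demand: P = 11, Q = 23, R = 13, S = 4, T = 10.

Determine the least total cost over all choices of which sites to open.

Minimum total cost: 732

For any fixed open set, each work cell goes to its cheapest open site; total = fixed + service.
{Ashby}: P→Ashby 9·11=99, Q→Ashby 6·23=138, R→Ashby 11·13=143, S→Ashby 12·4=48, T→Ashby 4·10=40. Service 468; fixed 264; total 732.
{Sutton}: P→Sutton 8·11=88, Q→Sutton 9·23=207, R→Sutton 3·13=39, S→Sutton 9·4=36, T→Sutton 13·10=130. Service 500; fixed 242; total 742.
{Elton, Sutton}: P→Sutton 8·11=88, Q→Sutton 9·23=207, R→Sutton 3·13=39, S→Elton 2·4=8, T→Elton 6·10=60. Service 402; fixed 401; total 803.
{Elton, Ashby, Wirral, Sutton}: service 313 + fixed 888 = 1201
No other subset beats 732.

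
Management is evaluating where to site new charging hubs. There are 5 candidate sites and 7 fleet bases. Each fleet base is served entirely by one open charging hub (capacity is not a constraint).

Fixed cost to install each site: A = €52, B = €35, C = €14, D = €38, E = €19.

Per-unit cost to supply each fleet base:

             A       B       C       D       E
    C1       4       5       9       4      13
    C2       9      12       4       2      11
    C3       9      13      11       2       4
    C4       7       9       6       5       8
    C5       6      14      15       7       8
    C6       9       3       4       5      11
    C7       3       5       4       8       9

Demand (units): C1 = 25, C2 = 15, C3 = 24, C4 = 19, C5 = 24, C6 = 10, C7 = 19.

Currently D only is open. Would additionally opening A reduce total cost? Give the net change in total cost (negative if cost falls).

Yes — net change −67 (cost falls by 67).

Current service cost with {D}: 643.
Adding A: each fleet base re-picks its cheapest; new service cost 524, saving 119.
Extra fixed cost: 52. Net change = 52 − 119 = -67.
(Totals: 681 → 614.)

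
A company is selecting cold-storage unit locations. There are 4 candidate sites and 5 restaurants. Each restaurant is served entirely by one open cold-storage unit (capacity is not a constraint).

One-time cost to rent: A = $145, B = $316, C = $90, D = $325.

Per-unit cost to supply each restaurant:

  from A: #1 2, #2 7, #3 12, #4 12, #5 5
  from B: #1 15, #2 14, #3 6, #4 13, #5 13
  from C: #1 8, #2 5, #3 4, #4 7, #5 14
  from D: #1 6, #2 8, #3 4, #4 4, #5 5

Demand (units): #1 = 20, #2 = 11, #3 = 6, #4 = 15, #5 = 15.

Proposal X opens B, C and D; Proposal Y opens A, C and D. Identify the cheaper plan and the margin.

Proposal X: {B, C, D}: #1→D 6·20=120, #2→C 5·11=55, #3→C 4·6=24, #4→D 4·15=60, #5→D 5·15=75. Service 334; fixed 731; total 1065.
Proposal Y: {A, C, D}: #1→A 2·20=40, #2→C 5·11=55, #3→C 4·6=24, #4→D 4·15=60, #5→A 5·15=75. Service 254; fixed 560; total 814.
Difference: |1065 − 814| = 251.

Proposal Y is cheaper by 251.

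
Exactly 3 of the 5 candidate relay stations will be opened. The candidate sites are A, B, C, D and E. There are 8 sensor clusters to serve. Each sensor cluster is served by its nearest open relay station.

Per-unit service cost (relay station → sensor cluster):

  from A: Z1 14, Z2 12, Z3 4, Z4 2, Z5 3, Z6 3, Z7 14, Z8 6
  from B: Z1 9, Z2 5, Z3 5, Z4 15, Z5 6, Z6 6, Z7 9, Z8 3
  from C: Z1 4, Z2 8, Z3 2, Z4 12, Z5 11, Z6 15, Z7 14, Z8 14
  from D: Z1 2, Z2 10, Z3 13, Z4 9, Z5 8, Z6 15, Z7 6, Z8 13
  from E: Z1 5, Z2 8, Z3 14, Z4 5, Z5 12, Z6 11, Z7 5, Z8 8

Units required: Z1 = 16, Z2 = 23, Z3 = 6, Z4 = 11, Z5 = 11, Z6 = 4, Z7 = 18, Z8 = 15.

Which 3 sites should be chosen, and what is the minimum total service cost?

Choose A, B and D; total service cost 391.

With exactly 3 open, each sensor cluster uses its cheapest among the chosen.
{A, B, D}: Z1→D 2·16=32, Z2→B 5·23=115, Z3→A 4·6=24, Z4→A 2·11=22, Z5→A 3·11=33, Z6→A 3·4=12, Z7→D 6·18=108, Z8→B 3·15=45. Service cost 391.
{A, B, E}: service cost 421
{B, D, E}: service cost 457
Among all 10 size-3 choices, {A, B, D} is lowest.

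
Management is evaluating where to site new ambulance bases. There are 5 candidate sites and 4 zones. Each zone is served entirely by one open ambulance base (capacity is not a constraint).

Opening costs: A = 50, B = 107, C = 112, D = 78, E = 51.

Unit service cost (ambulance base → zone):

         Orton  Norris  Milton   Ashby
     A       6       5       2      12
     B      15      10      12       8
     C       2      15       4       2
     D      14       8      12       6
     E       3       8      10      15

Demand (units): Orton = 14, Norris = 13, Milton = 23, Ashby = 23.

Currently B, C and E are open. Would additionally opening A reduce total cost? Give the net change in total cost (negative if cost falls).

Current service cost with {B, C, E}: 270.
Adding A: each zone re-picks its cheapest; new service cost 185, saving 85.
Extra fixed cost: 50. Net change = 50 − 85 = -35.
(Totals: 540 → 505.)

Yes — net change −35 (cost falls by 35).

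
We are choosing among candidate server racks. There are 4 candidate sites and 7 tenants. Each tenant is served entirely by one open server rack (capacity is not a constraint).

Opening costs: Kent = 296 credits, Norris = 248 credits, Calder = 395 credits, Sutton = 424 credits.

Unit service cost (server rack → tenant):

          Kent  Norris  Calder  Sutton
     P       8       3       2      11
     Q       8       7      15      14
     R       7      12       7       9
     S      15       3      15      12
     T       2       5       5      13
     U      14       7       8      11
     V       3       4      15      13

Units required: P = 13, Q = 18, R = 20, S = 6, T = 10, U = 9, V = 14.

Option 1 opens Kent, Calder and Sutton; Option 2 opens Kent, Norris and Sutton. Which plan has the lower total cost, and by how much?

Option 1: {Kent, Calder, Sutton}: P→Calder 2·13=26, Q→Kent 8·18=144, R→Kent 7·20=140, S→Sutton 12·6=72, T→Kent 2·10=20, U→Calder 8·9=72, V→Kent 3·14=42. Service 516; fixed 1115; total 1631.
Option 2: {Kent, Norris, Sutton}: P→Norris 3·13=39, Q→Norris 7·18=126, R→Kent 7·20=140, S→Norris 3·6=18, T→Kent 2·10=20, U→Norris 7·9=63, V→Kent 3·14=42. Service 448; fixed 968; total 1416.
Difference: |1631 − 1416| = 215.

Option 2 is cheaper by 215.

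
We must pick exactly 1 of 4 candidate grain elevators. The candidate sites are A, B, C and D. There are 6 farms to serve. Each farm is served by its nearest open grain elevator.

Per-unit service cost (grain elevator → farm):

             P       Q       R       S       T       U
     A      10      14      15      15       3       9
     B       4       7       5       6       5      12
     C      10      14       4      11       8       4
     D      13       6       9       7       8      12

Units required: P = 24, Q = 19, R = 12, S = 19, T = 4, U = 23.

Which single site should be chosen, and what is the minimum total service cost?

With exactly 1 open, each farm uses its cheapest among the chosen.
{B}: P→B 4·24=96, Q→B 7·19=133, R→B 5·12=60, S→B 6·19=114, T→B 5·4=20, U→B 12·23=276. Service cost 699.
{C}: service cost 887
{D}: service cost 975
Among all 4 size-1 choices, {B} is lowest.

Choose B only; total service cost 699.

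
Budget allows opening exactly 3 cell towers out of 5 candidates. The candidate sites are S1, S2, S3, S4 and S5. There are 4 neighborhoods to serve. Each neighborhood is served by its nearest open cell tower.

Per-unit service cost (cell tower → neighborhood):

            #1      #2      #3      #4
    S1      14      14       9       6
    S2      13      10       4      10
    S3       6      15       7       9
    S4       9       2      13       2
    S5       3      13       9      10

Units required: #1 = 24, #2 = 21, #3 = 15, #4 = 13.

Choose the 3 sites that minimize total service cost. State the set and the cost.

With exactly 3 open, each neighborhood uses its cheapest among the chosen.
{S2, S4, S5}: #1→S5 3·24=72, #2→S4 2·21=42, #3→S2 4·15=60, #4→S4 2·13=26. Service cost 200.
{S3, S4, S5}: service cost 245
{S2, S3, S4}: service cost 272
Among all 10 size-3 choices, {S2, S4, S5} is lowest.

Choose S2, S4 and S5; total service cost 200.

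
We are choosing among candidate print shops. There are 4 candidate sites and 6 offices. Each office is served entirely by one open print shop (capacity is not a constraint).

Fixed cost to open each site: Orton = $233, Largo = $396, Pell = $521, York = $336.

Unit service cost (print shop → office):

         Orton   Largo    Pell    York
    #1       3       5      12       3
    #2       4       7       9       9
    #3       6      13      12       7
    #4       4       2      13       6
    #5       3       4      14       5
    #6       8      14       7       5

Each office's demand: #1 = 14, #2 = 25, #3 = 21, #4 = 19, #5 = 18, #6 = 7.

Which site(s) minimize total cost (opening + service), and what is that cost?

Open Orton only; minimum total cost 687.

For any fixed open set, each office goes to its cheapest open site; total = fixed + service.
{Orton}: #1→Orton 3·14=42, #2→Orton 4·25=100, #3→Orton 6·21=126, #4→Orton 4·19=76, #5→Orton 3·18=54, #6→Orton 8·7=56. Service 454; fixed 233; total 687.
{York}: service 653 + fixed 336 = 989
{Orton, York}: service 433 + fixed 569 = 1002
{Orton, Largo, Pell, York}: #1→Orton 3·14=42, #2→Orton 4·25=100, #3→Orton 6·21=126, #4→Largo 2·19=38, #5→Orton 3·18=54, #6→York 5·7=35. Service 395; fixed 1486; total 1881.
No other subset beats 687.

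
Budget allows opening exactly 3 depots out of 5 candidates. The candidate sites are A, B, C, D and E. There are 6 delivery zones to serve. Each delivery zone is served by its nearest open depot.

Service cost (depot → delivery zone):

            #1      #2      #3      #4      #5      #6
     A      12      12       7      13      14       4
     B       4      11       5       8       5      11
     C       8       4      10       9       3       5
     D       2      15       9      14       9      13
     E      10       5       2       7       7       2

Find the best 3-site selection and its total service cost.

Choose C, D and E; total service cost 20.

With exactly 3 open, each delivery zone uses its cheapest among the chosen.
{C, D, E}: #1→D 2, #2→C 4, #3→E 2, #4→E 7, #5→C 3, #6→E 2. Service cost 20.
{B, C, E}: service cost 22
{B, D, E}: service cost 23
Among all 10 size-3 choices, {C, D, E} is lowest.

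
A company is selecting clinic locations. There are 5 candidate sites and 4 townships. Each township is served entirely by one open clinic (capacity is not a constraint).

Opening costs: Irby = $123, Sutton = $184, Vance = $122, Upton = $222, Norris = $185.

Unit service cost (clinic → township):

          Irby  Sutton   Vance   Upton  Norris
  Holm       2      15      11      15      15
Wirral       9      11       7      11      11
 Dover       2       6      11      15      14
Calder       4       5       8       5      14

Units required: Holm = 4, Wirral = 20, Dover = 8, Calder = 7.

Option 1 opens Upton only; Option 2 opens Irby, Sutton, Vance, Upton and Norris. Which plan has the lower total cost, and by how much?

Option 1 is cheaper by 371.

Option 1: {Upton}: Holm→Upton 15·4=60, Wirral→Upton 11·20=220, Dover→Upton 15·8=120, Calder→Upton 5·7=35. Service 435; fixed 222; total 657.
Option 2: {Irby, Sutton, Vance, Upton, Norris}: Holm→Irby 2·4=8, Wirral→Vance 7·20=140, Dover→Irby 2·8=16, Calder→Irby 4·7=28. Service 192; fixed 836; total 1028.
Difference: |657 − 1028| = 371.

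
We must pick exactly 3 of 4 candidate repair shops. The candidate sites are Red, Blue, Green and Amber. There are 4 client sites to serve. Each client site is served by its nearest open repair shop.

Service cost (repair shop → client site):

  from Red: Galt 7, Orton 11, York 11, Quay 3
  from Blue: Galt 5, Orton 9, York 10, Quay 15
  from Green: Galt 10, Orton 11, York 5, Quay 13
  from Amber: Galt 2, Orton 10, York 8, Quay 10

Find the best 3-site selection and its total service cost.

With exactly 3 open, each client site uses its cheapest among the chosen.
{Red, Green, Amber}: Galt→Amber 2, Orton→Amber 10, York→Green 5, Quay→Red 3. Service cost 20.
{Red, Blue, Green}: service cost 22
{Red, Blue, Amber}: service cost 22
Among all 4 size-3 choices, {Red, Green, Amber} is lowest.

Choose Red, Green and Amber; total service cost 20.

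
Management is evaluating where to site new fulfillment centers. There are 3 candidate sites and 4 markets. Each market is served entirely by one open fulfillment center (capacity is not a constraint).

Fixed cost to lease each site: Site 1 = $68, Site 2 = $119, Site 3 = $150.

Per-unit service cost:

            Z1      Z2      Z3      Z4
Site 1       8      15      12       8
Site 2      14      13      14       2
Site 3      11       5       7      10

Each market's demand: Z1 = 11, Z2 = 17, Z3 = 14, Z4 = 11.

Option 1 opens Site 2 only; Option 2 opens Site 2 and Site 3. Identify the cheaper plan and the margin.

Option 1: {Site 2}: Z1→Site 2 14·11=154, Z2→Site 2 13·17=221, Z3→Site 2 14·14=196, Z4→Site 2 2·11=22. Service 593; fixed 119; total 712.
Option 2: {Site 2, Site 3}: Z1→Site 3 11·11=121, Z2→Site 3 5·17=85, Z3→Site 3 7·14=98, Z4→Site 2 2·11=22. Service 326; fixed 269; total 595.
Difference: |712 − 595| = 117.

Option 2 is cheaper by 117.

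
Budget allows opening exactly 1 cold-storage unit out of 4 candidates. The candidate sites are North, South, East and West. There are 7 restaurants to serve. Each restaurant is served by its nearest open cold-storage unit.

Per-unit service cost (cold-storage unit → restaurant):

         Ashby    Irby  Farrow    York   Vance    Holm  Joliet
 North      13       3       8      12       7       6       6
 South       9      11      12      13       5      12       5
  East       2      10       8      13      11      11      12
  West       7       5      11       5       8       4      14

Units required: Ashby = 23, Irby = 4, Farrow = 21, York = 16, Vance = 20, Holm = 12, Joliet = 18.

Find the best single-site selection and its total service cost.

Choose West only; total service cost 952.

With exactly 1 open, each restaurant uses its cheapest among the chosen.
{West}: Ashby→West 7·23=161, Irby→West 5·4=20, Farrow→West 11·21=231, York→West 5·16=80, Vance→West 8·20=160, Holm→West 4·12=48, Joliet→West 14·18=252. Service cost 952.
{North}: service cost 991
{East}: service cost 1030
Among all 4 size-1 choices, {West} is lowest.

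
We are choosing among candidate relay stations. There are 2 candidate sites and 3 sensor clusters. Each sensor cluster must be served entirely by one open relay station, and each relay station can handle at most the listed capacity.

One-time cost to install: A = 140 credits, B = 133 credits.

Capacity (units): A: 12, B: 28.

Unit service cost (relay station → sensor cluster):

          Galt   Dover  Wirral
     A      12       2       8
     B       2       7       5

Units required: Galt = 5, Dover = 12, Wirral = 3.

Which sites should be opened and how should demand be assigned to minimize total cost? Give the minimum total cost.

Minimum total cost: 242

Open {B}: Galt→B 2·5=10, Dover→B 7·12=84, Wirral→B 5·3=15.
Loads: B carries 20/28. Service 109; fixed 133; total 242.
Next best feasible plan costs 322.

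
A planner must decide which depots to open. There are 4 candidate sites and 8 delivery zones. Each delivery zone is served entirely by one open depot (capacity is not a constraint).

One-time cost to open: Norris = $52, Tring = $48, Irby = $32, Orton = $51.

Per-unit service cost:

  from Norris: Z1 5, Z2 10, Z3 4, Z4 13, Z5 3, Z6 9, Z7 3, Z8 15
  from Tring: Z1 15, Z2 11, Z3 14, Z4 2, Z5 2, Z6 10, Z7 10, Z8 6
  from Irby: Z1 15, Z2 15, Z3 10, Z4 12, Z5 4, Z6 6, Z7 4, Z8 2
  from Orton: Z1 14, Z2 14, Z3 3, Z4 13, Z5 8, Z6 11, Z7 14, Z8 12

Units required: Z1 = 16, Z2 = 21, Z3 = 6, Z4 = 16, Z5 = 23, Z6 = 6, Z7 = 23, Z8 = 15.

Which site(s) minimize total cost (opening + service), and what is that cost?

For any fixed open set, each delivery zone goes to its cheapest open site; total = fixed + service.
{Norris, Tring, Irby}: Z1→Norris 5·16=80, Z2→Norris 10·21=210, Z3→Norris 4·6=24, Z4→Tring 2·16=32, Z5→Tring 2·23=46, Z6→Irby 6·6=36, Z7→Norris 3·23=69, Z8→Irby 2·15=30. Service 527; fixed 132; total 659.
{Norris, Tring, Irby, Orton}: service 521 + fixed 183 = 704
{Norris, Tring}: Z1→Norris 5·16=80, Z2→Norris 10·21=210, Z3→Norris 4·6=24, Z4→Tring 2·16=32, Z5→Tring 2·23=46, Z6→Norris 9·6=54, Z7→Norris 3·23=69, Z8→Tring 6·15=90. Service 605; fixed 100; total 705.
{Irby}: service 1057 + fixed 32 = 1089
(All 15 nonempty subsets were checked; Norris, Tring and Irby is lowest.)

Open Norris, Tring and Irby; minimum total cost 659.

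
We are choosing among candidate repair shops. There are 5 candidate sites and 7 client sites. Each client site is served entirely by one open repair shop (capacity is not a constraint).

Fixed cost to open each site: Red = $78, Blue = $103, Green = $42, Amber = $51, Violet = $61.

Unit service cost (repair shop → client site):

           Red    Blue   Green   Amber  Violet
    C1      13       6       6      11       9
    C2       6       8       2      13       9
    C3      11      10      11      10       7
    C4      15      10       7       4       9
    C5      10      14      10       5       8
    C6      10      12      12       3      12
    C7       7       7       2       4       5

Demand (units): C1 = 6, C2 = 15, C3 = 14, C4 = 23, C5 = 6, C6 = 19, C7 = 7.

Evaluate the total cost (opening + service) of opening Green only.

Each client site is assigned to its cheapest site among the open ones.
{Green}: C1→Green 6·6=36, C2→Green 2·15=30, C3→Green 11·14=154, C4→Green 7·23=161, C5→Green 10·6=60, C6→Green 12·19=228, C7→Green 2·7=14. Service 683; fixed 42; total 725.

Total cost: 725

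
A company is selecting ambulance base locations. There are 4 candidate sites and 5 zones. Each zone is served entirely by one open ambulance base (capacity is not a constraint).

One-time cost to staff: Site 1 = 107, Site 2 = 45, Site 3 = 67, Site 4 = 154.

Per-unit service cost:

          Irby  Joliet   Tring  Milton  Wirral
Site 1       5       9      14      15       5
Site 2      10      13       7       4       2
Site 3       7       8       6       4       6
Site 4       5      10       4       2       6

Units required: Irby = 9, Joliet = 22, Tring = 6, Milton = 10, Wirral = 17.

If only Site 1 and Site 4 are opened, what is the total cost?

Total cost: 633

Each zone is assigned to its cheapest site among the open ones.
{Site 1, Site 4}: Irby→Site 1 5·9=45, Joliet→Site 1 9·22=198, Tring→Site 4 4·6=24, Milton→Site 4 2·10=20, Wirral→Site 1 5·17=85. Service 372; fixed 261; total 633.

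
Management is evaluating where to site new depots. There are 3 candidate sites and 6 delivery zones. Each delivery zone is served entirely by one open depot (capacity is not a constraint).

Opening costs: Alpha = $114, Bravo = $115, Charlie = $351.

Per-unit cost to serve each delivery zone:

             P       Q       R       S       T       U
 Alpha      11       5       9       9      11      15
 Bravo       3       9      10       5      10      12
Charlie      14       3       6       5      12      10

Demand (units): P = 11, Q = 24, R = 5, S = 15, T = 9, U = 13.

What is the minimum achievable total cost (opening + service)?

For any fixed open set, each delivery zone goes to its cheapest open site; total = fixed + service.
{Bravo}: P→Bravo 3·11=33, Q→Bravo 9·24=216, R→Bravo 10·5=50, S→Bravo 5·15=75, T→Bravo 10·9=90, U→Bravo 12·13=156. Service 620; fixed 115; total 735.
{Alpha, Bravo}: P→Bravo 3·11=33, Q→Alpha 5·24=120, R→Alpha 9·5=45, S→Bravo 5·15=75, T→Bravo 10·9=90, U→Bravo 12·13=156. Service 519; fixed 229; total 748.
{Alpha}: service 715 + fixed 114 = 829
{Alpha, Bravo, Charlie}: service 430 + fixed 580 = 1010
No other subset beats 735.

Minimum total cost: 735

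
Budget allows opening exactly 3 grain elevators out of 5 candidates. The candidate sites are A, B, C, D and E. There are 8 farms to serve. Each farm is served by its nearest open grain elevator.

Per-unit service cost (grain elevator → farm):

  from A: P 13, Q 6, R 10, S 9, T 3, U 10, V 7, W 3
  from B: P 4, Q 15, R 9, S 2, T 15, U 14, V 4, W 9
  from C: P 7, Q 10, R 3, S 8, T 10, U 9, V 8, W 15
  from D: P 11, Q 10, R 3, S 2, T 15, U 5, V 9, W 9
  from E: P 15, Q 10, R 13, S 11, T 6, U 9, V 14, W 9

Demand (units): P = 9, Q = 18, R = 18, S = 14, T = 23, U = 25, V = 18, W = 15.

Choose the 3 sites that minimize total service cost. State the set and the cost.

Choose A, B and D; total service cost 537.

With exactly 3 open, each farm uses its cheapest among the chosen.
{A, B, D}: P→B 4·9=36, Q→A 6·18=108, R→D 3·18=54, S→B 2·14=28, T→A 3·23=69, U→D 5·25=125, V→B 4·18=72, W→A 3·15=45. Service cost 537.
{A, C, D}: service cost 618
{A, B, C}: service cost 637
Among all 10 size-3 choices, {A, B, D} is lowest.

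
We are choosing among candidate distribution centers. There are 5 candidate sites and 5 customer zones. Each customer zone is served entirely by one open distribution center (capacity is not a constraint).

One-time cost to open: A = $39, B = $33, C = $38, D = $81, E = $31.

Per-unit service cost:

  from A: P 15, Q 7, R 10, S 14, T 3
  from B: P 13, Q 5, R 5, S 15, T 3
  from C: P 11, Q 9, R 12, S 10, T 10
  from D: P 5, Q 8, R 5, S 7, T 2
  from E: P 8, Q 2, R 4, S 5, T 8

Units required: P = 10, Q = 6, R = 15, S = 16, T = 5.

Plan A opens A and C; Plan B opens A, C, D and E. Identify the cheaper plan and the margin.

Plan B is cheaper by 153.

Plan A: {A, C}: P→C 11·10=110, Q→A 7·6=42, R→A 10·15=150, S→C 10·16=160, T→A 3·5=15. Service 477; fixed 77; total 554.
Plan B: {A, C, D, E}: P→D 5·10=50, Q→E 2·6=12, R→E 4·15=60, S→E 5·16=80, T→D 2·5=10. Service 212; fixed 189; total 401.
Difference: |554 − 401| = 153.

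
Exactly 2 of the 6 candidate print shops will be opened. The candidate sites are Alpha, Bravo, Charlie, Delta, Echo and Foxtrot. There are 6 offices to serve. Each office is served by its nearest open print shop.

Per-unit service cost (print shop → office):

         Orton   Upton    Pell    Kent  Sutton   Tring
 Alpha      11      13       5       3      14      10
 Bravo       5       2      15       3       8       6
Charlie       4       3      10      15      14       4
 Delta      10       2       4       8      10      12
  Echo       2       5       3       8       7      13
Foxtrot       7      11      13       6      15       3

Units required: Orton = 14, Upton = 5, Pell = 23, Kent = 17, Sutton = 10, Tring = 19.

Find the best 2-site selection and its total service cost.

Choose Bravo and Echo; total service cost 342.

With exactly 2 open, each office uses its cheapest among the chosen.
{Bravo, Echo}: Orton→Echo 2·14=28, Upton→Bravo 2·5=10, Pell→Echo 3·23=69, Kent→Bravo 3·17=51, Sutton→Echo 7·10=70, Tring→Bravo 6·19=114. Service cost 342.
{Echo, Foxtrot}: service cost 351
{Charlie, Echo}: service cost 394
Among all 15 size-2 choices, {Bravo, Echo} is lowest.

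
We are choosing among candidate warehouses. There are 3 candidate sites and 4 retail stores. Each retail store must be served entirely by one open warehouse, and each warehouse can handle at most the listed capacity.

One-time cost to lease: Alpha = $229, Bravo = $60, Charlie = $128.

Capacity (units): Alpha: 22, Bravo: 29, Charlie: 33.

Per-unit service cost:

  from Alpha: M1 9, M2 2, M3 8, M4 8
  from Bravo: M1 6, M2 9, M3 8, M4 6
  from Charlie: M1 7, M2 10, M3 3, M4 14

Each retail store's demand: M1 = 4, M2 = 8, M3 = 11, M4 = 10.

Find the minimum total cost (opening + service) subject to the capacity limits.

Minimum total cost: 377

Open {Bravo, Charlie}: M1→Bravo 6·4=24, M2→Bravo 9·8=72, M3→Charlie 3·11=33, M4→Bravo 6·10=60.
Loads: Bravo carries 22/29, Charlie carries 11/33. Service 189; fixed 188; total 377.
Next best feasible plan costs 381.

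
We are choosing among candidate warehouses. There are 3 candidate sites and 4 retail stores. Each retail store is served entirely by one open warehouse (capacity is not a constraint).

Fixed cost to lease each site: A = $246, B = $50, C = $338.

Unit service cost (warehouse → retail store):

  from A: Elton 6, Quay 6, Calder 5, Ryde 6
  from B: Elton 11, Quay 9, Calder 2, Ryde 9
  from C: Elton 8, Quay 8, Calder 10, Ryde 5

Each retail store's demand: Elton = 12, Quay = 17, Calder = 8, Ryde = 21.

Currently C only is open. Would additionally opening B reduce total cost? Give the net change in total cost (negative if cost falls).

Yes — net change −14 (cost falls by 14).

Current service cost with {C}: 417.
Adding B: each retail store re-picks its cheapest; new service cost 353, saving 64.
Extra fixed cost: 50. Net change = 50 − 64 = -14.
(Totals: 755 → 741.)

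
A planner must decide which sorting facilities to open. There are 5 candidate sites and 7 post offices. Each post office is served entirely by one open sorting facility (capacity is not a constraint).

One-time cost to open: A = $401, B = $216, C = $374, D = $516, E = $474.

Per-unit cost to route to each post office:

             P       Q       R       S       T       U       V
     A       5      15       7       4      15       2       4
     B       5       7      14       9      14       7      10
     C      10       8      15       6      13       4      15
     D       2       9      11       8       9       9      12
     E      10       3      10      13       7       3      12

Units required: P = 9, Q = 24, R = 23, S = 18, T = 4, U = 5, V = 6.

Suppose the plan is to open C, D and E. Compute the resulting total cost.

Total cost: 1907

Each post office is assigned to its cheapest site among the open ones.
{C, D, E}: P→D 2·9=18, Q→E 3·24=72, R→E 10·23=230, S→C 6·18=108, T→E 7·4=28, U→E 3·5=15, V→D 12·6=72. Service 543; fixed 1364; total 1907.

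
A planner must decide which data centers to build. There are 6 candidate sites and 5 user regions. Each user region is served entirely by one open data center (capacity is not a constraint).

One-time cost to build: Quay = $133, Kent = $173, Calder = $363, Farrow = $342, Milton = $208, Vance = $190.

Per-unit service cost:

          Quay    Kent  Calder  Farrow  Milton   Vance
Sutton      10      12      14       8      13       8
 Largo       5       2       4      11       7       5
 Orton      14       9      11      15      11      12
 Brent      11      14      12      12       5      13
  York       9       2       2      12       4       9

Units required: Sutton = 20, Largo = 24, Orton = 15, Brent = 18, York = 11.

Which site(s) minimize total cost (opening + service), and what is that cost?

Open Kent only; minimum total cost 870.

For any fixed open set, each user region goes to its cheapest open site; total = fixed + service.
{Kent}: Sutton→Kent 12·20=240, Largo→Kent 2·24=48, Orton→Kent 9·15=135, Brent→Kent 14·18=252, York→Kent 2·11=22. Service 697; fixed 173; total 870.
{Quay, Kent}: Sutton→Quay 10·20=200, Largo→Kent 2·24=48, Orton→Kent 9·15=135, Brent→Quay 11·18=198, York→Kent 2·11=22. Service 603; fixed 306; total 909.
{Kent, Milton}: service 535 + fixed 381 = 916
{Quay, Kent, Calder, Farrow, Milton, Vance}: Sutton→Farrow 8·20=160, Largo→Kent 2·24=48, Orton→Kent 9·15=135, Brent→Milton 5·18=90, York→Kent 2·11=22. Service 455; fixed 1409; total 1864.
No other subset beats 870.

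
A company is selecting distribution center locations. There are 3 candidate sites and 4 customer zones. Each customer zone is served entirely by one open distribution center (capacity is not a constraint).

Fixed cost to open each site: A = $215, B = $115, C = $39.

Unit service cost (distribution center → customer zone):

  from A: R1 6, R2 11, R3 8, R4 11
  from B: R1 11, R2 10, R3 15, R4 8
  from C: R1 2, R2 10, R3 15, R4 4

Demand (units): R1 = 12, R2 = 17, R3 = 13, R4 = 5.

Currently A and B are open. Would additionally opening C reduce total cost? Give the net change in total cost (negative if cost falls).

Current service cost with {A, B}: 386.
Adding C: each customer zone re-picks its cheapest; new service cost 318, saving 68.
Extra fixed cost: 39. Net change = 39 − 68 = -29.
(Totals: 716 → 687.)

Yes — net change −29 (cost falls by 29).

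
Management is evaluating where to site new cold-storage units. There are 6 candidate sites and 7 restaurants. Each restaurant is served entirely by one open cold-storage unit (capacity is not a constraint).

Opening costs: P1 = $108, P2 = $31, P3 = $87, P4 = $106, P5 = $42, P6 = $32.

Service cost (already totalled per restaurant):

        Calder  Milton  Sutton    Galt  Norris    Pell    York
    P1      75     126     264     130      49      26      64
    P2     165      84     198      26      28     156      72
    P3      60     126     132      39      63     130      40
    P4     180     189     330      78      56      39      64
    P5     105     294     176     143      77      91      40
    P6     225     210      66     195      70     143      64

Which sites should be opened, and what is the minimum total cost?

Open P1, P2 and P6; minimum total cost 540.

For any fixed open set, each restaurant goes to its cheapest open site; total = fixed + service.
{P1, P2, P6}: Calder→P1 75, Milton→P2 84, Sutton→P6 66, Galt→P2 26, Norris→P2 28, Pell→P1 26, York→P1 64. Service 369; fixed 171; total 540.
{P2, P5, P6}: Calder→P5 105, Milton→P2 84, Sutton→P6 66, Galt→P2 26, Norris→P2 28, Pell→P5 91, York→P5 40. Service 440; fixed 105; total 545.
{P1, P2, P5, P6}: service 345 + fixed 213 = 558
{P1, P2, P3, P4, P5, P6}: Calder→P3 60, Milton→P2 84, Sutton→P6 66, Galt→P2 26, Norris→P2 28, Pell→P1 26, York→P3 40. Service 330; fixed 406; total 736.
No other subset beats 540.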